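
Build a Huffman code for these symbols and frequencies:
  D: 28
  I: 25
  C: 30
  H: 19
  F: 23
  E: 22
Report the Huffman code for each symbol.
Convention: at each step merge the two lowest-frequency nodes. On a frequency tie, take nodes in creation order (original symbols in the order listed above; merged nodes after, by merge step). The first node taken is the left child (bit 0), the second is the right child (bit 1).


Huffman tree construction:
Step 1: Merge H(19) + E(22) = 41
Step 2: Merge F(23) + I(25) = 48
Step 3: Merge D(28) + C(30) = 58
Step 4: Merge (H+E)(41) + (F+I)(48) = 89
Step 5: Merge (D+C)(58) + ((H+E)+(F+I))(89) = 147
Read each symbol's code off the tree from the root (left child = 0, right child = 1).

Codes:
  D: 00 (length 2)
  I: 111 (length 3)
  C: 01 (length 2)
  H: 100 (length 3)
  F: 110 (length 3)
  E: 101 (length 3)
Average code length: 383/147 = 2.6054 bits/symbol


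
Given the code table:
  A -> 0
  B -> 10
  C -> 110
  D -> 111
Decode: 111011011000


Decoding:
111 -> D
0 -> A
110 -> C
110 -> C
0 -> A
0 -> A


Result: DACCAA


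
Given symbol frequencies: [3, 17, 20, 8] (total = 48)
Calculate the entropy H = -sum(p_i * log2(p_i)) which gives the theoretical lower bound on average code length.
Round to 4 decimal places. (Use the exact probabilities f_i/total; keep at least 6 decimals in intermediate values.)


Per-symbol terms -p_i * log2(p_i) with p_i = f_i/48:
  p = 3/48 = 0.062500: log2(p) = -4.000000, -p*log2(p) = 0.250000
  p = 17/48 = 0.354167: log2(p) = -1.497500, -p*log2(p) = 0.530364
  p = 20/48 = 0.416667: log2(p) = -1.263034, -p*log2(p) = 0.526264
  p = 8/48 = 0.166667: log2(p) = -2.584963, -p*log2(p) = 0.430827
H = 0.250000 + 0.530364 + 0.526264 + 0.430827 = 1.737455

H = 1.7375 bits/symbol


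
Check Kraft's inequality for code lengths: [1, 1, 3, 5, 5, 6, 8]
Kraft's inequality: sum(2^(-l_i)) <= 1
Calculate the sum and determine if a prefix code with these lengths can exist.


Sum = 2^(-1) + 2^(-1) + 2^(-3) + 2^(-5) + 2^(-5) + 2^(-6) + 2^(-8)
    = 0.5 + 0.5 + 0.125 + 0.03125 + 0.03125 + 0.015625 + 0.00390625
    = 309/256 = 1.20703125
Since 1.20703125 > 1, Kraft's inequality is NOT satisfied.
A prefix code with these lengths CANNOT exist.

Kraft sum = 1.20703125. Not satisfied.


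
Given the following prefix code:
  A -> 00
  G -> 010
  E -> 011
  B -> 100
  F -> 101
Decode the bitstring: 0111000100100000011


Decoding step by step:
Bits 011 -> E
Bits 100 -> B
Bits 010 -> G
Bits 010 -> G
Bits 00 -> A
Bits 00 -> A
Bits 011 -> E


Decoded message: EBGGAAE


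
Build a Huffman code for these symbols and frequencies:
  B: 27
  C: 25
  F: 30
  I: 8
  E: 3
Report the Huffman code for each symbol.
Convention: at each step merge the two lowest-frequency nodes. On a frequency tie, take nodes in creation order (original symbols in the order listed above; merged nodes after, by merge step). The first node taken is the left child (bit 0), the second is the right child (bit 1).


Huffman tree construction:
Step 1: Merge E(3) + I(8) = 11
Step 2: Merge (E+I)(11) + C(25) = 36
Step 3: Merge B(27) + F(30) = 57
Step 4: Merge ((E+I)+C)(36) + (B+F)(57) = 93
Read each symbol's code off the tree from the root (left child = 0, right child = 1).

Codes:
  B: 10 (length 2)
  C: 01 (length 2)
  F: 11 (length 2)
  I: 001 (length 3)
  E: 000 (length 3)
Average code length: 197/93 = 2.1183 bits/symbol


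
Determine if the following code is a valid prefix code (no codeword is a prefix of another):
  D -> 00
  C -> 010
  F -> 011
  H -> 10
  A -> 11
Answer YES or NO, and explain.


Checking each pair (does one codeword prefix another?):
  D='00' vs C='010': no prefix
  D='00' vs F='011': no prefix
  D='00' vs H='10': no prefix
  D='00' vs A='11': no prefix
  C='010' vs D='00': no prefix
  C='010' vs F='011': no prefix
  C='010' vs H='10': no prefix
  C='010' vs A='11': no prefix
  F='011' vs D='00': no prefix
  F='011' vs C='010': no prefix
  F='011' vs H='10': no prefix
  F='011' vs A='11': no prefix
  H='10' vs D='00': no prefix
  H='10' vs C='010': no prefix
  H='10' vs F='011': no prefix
  H='10' vs A='11': no prefix
  A='11' vs D='00': no prefix
  A='11' vs C='010': no prefix
  A='11' vs F='011': no prefix
  A='11' vs H='10': no prefix
No violation found over all pairs.

YES -- this is a valid prefix code. No codeword is a prefix of any other codeword.


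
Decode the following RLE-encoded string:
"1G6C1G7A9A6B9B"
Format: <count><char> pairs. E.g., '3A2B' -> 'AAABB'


Expanding each <count><char> pair:
  1G -> 'G'
  6C -> 'CCCCCC'
  1G -> 'G'
  7A -> 'AAAAAAA'
  9A -> 'AAAAAAAAA'
  6B -> 'BBBBBB'
  9B -> 'BBBBBBBBB'

Decoded = GCCCCCCGAAAAAAAAAAAAAAAABBBBBBBBBBBBBBB


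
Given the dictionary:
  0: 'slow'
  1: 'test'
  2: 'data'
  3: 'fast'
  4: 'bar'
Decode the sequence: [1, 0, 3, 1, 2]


Look up each index in the dictionary:
  1 -> 'test'
  0 -> 'slow'
  3 -> 'fast'
  1 -> 'test'
  2 -> 'data'

Decoded: "test slow fast test data"


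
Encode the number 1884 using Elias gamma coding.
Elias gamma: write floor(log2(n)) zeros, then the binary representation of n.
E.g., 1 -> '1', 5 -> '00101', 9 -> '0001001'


num_bits = floor(log2(1884)) + 1 = 11
leading_zeros = num_bits - 1 = 10
binary(1884) = 11101011100

Elias gamma(1884) = '0000000000' + '11101011100' = 000000000011101011100 (21 bits)


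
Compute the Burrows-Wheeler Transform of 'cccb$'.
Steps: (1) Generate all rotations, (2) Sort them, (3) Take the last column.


Rotations (sorted):
  0: $cccb -> last char: b
  1: b$ccc -> last char: c
  2: cb$cc -> last char: c
  3: ccb$c -> last char: c
  4: cccb$ -> last char: $


BWT = bccc$


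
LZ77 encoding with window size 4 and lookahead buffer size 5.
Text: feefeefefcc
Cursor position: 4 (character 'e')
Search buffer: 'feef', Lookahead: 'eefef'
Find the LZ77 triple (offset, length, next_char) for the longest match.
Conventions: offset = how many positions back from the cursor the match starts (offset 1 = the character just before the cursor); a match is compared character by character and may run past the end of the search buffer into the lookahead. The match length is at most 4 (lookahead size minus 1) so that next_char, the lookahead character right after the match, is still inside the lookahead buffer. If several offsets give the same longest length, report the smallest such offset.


Try each offset into the search buffer:
  offset=1 (pos 3, char 'f'): match length 0
  offset=2 (pos 2, char 'e'): match length 1
  offset=3 (pos 1, char 'e'): match length 4
  offset=4 (pos 0, char 'f'): match length 0
Longest match has length 4 at offset 3.
next_char = character at position 4 + 4 = 8 -> 'f'

Best match: offset=3, length=4 (matching 'eefe' starting at position 1)
LZ77 triple: (3, 4, 'f')


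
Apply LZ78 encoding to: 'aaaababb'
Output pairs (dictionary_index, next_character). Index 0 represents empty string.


LZ78 encoding steps:
Dictionary: {0: ''}
Step 1: w='' (idx 0), next='a' -> output (0, 'a'), add 'a' as idx 1
Step 2: w='a' (idx 1), next='a' -> output (1, 'a'), add 'aa' as idx 2
Step 3: w='a' (idx 1), next='b' -> output (1, 'b'), add 'ab' as idx 3
Step 4: w='ab' (idx 3), next='b' -> output (3, 'b'), add 'abb' as idx 4


Encoded: [(0, 'a'), (1, 'a'), (1, 'b'), (3, 'b')]


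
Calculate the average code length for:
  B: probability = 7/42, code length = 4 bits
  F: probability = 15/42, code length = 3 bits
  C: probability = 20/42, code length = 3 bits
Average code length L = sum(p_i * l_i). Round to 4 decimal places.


Weighted contributions p_i * l_i:
  B: (7/42) * 4 = 28/42
  F: (15/42) * 3 = 45/42
  C: (20/42) * 3 = 60/42
Sum = (28 + 45 + 60)/42 = 133/42

L = 133/42 = 3.1667 bits/symbol


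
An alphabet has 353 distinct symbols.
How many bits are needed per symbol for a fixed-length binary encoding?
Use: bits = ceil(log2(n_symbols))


log2(353) = 8.4635
Bracket: 2^8 = 256 < 353 <= 2^9 = 512
So ceil(log2(353)) = 9

bits = ceil(log2(353)) = ceil(8.4635) = 9 bits


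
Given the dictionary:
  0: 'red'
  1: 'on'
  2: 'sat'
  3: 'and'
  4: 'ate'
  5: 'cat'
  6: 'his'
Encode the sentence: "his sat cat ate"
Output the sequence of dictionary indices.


Look up each word in the dictionary:
  'his' -> 6
  'sat' -> 2
  'cat' -> 5
  'ate' -> 4

Encoded: [6, 2, 5, 4]


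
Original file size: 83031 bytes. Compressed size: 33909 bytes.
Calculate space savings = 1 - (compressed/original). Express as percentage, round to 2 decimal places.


ratio = compressed/original = 33909/83031 = 0.40839
savings = 1 - ratio = 1 - 0.40839 = 0.59161
as a percentage: 0.59161 * 100 = 59.16%

Space savings = 1 - 33909/83031 = 59.16%


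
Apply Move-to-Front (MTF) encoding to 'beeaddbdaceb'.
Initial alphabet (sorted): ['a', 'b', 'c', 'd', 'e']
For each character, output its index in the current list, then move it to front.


MTF encoding:
'b': index 1 in ['a', 'b', 'c', 'd', 'e'] -> ['b', 'a', 'c', 'd', 'e']
'e': index 4 in ['b', 'a', 'c', 'd', 'e'] -> ['e', 'b', 'a', 'c', 'd']
'e': index 0 in ['e', 'b', 'a', 'c', 'd'] -> ['e', 'b', 'a', 'c', 'd']
'a': index 2 in ['e', 'b', 'a', 'c', 'd'] -> ['a', 'e', 'b', 'c', 'd']
'd': index 4 in ['a', 'e', 'b', 'c', 'd'] -> ['d', 'a', 'e', 'b', 'c']
'd': index 0 in ['d', 'a', 'e', 'b', 'c'] -> ['d', 'a', 'e', 'b', 'c']
'b': index 3 in ['d', 'a', 'e', 'b', 'c'] -> ['b', 'd', 'a', 'e', 'c']
'd': index 1 in ['b', 'd', 'a', 'e', 'c'] -> ['d', 'b', 'a', 'e', 'c']
'a': index 2 in ['d', 'b', 'a', 'e', 'c'] -> ['a', 'd', 'b', 'e', 'c']
'c': index 4 in ['a', 'd', 'b', 'e', 'c'] -> ['c', 'a', 'd', 'b', 'e']
'e': index 4 in ['c', 'a', 'd', 'b', 'e'] -> ['e', 'c', 'a', 'd', 'b']
'b': index 4 in ['e', 'c', 'a', 'd', 'b'] -> ['b', 'e', 'c', 'a', 'd']


Output: [1, 4, 0, 2, 4, 0, 3, 1, 2, 4, 4, 4]


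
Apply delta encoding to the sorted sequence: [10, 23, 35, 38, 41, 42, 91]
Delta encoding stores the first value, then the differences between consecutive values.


First value: 10
Deltas:
  23 - 10 = 13
  35 - 23 = 12
  38 - 35 = 3
  41 - 38 = 3
  42 - 41 = 1
  91 - 42 = 49


Delta encoded: [10, 13, 12, 3, 3, 1, 49]


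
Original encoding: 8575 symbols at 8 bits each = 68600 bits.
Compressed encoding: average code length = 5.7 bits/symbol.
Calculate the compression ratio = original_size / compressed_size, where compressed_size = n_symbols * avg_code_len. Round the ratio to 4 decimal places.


original_size = n_symbols * orig_bits = 8575 * 8 = 68600 bits
compressed_size = n_symbols * avg_code_len = 8575 * 5.7 = 48877.5 bits
ratio = original_size / compressed_size = 68600 / 48877.5 = 1.4035

Compression ratio = 1.4035


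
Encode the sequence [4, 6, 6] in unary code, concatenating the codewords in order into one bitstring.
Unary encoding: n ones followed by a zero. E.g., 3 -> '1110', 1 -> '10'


Encode each number as n ones followed by a terminating 0:
  4 -> 11110 (5 bits)
  6 -> 1111110 (7 bits)
  6 -> 1111110 (7 bits)
Total length = 5 + 7 + 7 = 19 bits.

Unary([4, 6, 6]) = 1111011111101111110 (19 bits)


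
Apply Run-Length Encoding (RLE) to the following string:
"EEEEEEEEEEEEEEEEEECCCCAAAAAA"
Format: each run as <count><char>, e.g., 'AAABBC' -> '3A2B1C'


Scanning runs left to right:
  i=0: run of 'E' x 18 -> '18E'
  i=18: run of 'C' x 4 -> '4C'
  i=22: run of 'A' x 6 -> '6A'

RLE = 18E4C6A


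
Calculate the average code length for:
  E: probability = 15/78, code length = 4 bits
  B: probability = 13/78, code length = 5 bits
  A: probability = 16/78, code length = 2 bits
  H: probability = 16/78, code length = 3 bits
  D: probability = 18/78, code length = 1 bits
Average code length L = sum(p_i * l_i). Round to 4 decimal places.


Weighted contributions p_i * l_i:
  E: (15/78) * 4 = 60/78
  B: (13/78) * 5 = 65/78
  A: (16/78) * 2 = 32/78
  H: (16/78) * 3 = 48/78
  D: (18/78) * 1 = 18/78
Sum = (60 + 65 + 32 + 48 + 18)/78 = 223/78

L = 223/78 = 2.8590 bits/symbol


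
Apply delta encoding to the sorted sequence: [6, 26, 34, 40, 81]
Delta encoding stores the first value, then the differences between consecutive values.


First value: 6
Deltas:
  26 - 6 = 20
  34 - 26 = 8
  40 - 34 = 6
  81 - 40 = 41


Delta encoded: [6, 20, 8, 6, 41]


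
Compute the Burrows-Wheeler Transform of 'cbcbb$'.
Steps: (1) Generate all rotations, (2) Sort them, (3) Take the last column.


Rotations (sorted):
  0: $cbcbb -> last char: b
  1: b$cbcb -> last char: b
  2: bb$cbc -> last char: c
  3: bcbb$c -> last char: c
  4: cbb$cb -> last char: b
  5: cbcbb$ -> last char: $


BWT = bbccb$


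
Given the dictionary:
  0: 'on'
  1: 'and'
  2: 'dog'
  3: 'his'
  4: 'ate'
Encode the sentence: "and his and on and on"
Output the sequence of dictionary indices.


Look up each word in the dictionary:
  'and' -> 1
  'his' -> 3
  'and' -> 1
  'on' -> 0
  'and' -> 1
  'on' -> 0

Encoded: [1, 3, 1, 0, 1, 0]


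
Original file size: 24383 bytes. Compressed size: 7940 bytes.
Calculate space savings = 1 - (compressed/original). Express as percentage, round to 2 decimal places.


ratio = compressed/original = 7940/24383 = 0.325637
savings = 1 - ratio = 1 - 0.325637 = 0.674363
as a percentage: 0.674363 * 100 = 67.44%

Space savings = 1 - 7940/24383 = 67.44%


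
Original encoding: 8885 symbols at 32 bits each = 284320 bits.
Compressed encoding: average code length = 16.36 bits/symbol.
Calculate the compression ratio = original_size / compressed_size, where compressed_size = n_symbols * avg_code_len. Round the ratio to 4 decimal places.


original_size = n_symbols * orig_bits = 8885 * 32 = 284320 bits
compressed_size = n_symbols * avg_code_len = 8885 * 16.36 = 145358.6 bits
ratio = original_size / compressed_size = 284320 / 145358.6 = 1.956

Compression ratio = 1.956


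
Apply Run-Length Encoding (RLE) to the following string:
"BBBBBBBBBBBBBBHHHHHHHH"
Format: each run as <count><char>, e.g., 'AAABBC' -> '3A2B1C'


Scanning runs left to right:
  i=0: run of 'B' x 14 -> '14B'
  i=14: run of 'H' x 8 -> '8H'

RLE = 14B8H


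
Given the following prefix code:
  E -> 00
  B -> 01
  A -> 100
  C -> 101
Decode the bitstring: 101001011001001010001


Decoding step by step:
Bits 101 -> C
Bits 00 -> E
Bits 101 -> C
Bits 100 -> A
Bits 100 -> A
Bits 101 -> C
Bits 00 -> E
Bits 01 -> B


Decoded message: CECAACEB


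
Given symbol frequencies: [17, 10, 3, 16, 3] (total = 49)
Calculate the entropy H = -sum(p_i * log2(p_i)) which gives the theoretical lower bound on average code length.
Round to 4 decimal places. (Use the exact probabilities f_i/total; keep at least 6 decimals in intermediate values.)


Per-symbol terms -p_i * log2(p_i) with p_i = f_i/49:
  p = 17/49 = 0.346939: log2(p) = -1.527247, -p*log2(p) = 0.529861
  p = 10/49 = 0.204082: log2(p) = -2.292782, -p*log2(p) = 0.467915
  p = 3/49 = 0.061224: log2(p) = -4.029747, -p*log2(p) = 0.246719
  p = 16/49 = 0.326531: log2(p) = -1.614710, -p*log2(p) = 0.527252
  p = 3/49 = 0.061224: log2(p) = -4.029747, -p*log2(p) = 0.246719
H = 0.529861 + 0.467915 + 0.246719 + 0.527252 + 0.246719 = 2.018466

H = 2.0185 bits/symbol


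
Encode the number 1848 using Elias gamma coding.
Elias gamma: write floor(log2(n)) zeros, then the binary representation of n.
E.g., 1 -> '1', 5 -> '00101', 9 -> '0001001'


num_bits = floor(log2(1848)) + 1 = 11
leading_zeros = num_bits - 1 = 10
binary(1848) = 11100111000

Elias gamma(1848) = '0000000000' + '11100111000' = 000000000011100111000 (21 bits)


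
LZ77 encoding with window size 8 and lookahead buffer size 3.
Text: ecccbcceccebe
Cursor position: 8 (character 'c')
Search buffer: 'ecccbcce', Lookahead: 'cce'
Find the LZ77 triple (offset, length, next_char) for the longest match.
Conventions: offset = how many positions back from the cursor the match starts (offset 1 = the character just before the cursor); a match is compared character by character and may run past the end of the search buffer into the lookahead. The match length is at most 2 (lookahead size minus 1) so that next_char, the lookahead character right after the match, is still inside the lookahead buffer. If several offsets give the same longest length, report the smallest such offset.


Try each offset into the search buffer:
  offset=1 (pos 7, char 'e'): match length 0
  offset=2 (pos 6, char 'c'): match length 1
  offset=3 (pos 5, char 'c'): match length 2
  offset=4 (pos 4, char 'b'): match length 0
  offset=5 (pos 3, char 'c'): match length 1
  offset=6 (pos 2, char 'c'): match length 2
  offset=7 (pos 1, char 'c'): match length 2
  offset=8 (pos 0, char 'e'): match length 0
Longest match has length 2, found at offsets 3, 6, 7; take the smallest, offset 3.
next_char = character at position 8 + 2 = 10 -> 'e'

Best match: offset=3, length=2 (matching 'cc' starting at position 5)
LZ77 triple: (3, 2, 'e')


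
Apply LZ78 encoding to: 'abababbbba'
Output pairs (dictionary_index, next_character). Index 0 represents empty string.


LZ78 encoding steps:
Dictionary: {0: ''}
Step 1: w='' (idx 0), next='a' -> output (0, 'a'), add 'a' as idx 1
Step 2: w='' (idx 0), next='b' -> output (0, 'b'), add 'b' as idx 2
Step 3: w='a' (idx 1), next='b' -> output (1, 'b'), add 'ab' as idx 3
Step 4: w='ab' (idx 3), next='b' -> output (3, 'b'), add 'abb' as idx 4
Step 5: w='b' (idx 2), next='b' -> output (2, 'b'), add 'bb' as idx 5
Step 6: w='a' (idx 1), end of input -> output (1, '')


Encoded: [(0, 'a'), (0, 'b'), (1, 'b'), (3, 'b'), (2, 'b'), (1, '')]


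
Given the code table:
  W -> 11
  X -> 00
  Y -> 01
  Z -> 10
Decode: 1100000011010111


Decoding:
11 -> W
00 -> X
00 -> X
00 -> X
11 -> W
01 -> Y
01 -> Y
11 -> W


Result: WXXXWYYW


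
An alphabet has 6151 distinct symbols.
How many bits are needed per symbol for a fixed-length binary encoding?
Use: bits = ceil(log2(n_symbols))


log2(6151) = 12.5866
Bracket: 2^12 = 4096 < 6151 <= 2^13 = 8192
So ceil(log2(6151)) = 13

bits = ceil(log2(6151)) = ceil(12.5866) = 13 bits


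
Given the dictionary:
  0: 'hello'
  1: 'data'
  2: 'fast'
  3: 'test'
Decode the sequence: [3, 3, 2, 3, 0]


Look up each index in the dictionary:
  3 -> 'test'
  3 -> 'test'
  2 -> 'fast'
  3 -> 'test'
  0 -> 'hello'

Decoded: "test test fast test hello"


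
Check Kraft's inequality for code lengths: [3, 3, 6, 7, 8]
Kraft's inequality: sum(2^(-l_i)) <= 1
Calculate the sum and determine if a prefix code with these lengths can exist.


Sum = 2^(-3) + 2^(-3) + 2^(-6) + 2^(-7) + 2^(-8)
    = 0.125 + 0.125 + 0.015625 + 0.0078125 + 0.00390625
    = 71/256 = 0.27734375
Since 0.27734375 <= 1, Kraft's inequality IS satisfied.
A prefix code with these lengths CAN exist.

Kraft sum = 0.27734375. Satisfied.


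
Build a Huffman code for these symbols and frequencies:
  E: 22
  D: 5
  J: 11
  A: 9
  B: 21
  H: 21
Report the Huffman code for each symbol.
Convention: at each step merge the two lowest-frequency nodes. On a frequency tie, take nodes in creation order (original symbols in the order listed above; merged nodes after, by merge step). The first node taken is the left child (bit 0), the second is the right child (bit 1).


Huffman tree construction:
Step 1: Merge D(5) + A(9) = 14
Step 2: Merge J(11) + (D+A)(14) = 25
Step 3: Merge B(21) + H(21) = 42
Step 4: Merge E(22) + (J+(D+A))(25) = 47
Step 5: Merge (B+H)(42) + (E+(J+(D+A)))(47) = 89
Read each symbol's code off the tree from the root (left child = 0, right child = 1).

Codes:
  E: 10 (length 2)
  D: 1110 (length 4)
  J: 110 (length 3)
  A: 1111 (length 4)
  B: 00 (length 2)
  H: 01 (length 2)
Average code length: 217/89 = 2.4382 bits/symbol


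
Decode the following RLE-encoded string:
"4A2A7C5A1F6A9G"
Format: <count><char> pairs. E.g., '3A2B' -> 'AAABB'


Expanding each <count><char> pair:
  4A -> 'AAAA'
  2A -> 'AA'
  7C -> 'CCCCCCC'
  5A -> 'AAAAA'
  1F -> 'F'
  6A -> 'AAAAAA'
  9G -> 'GGGGGGGGG'

Decoded = AAAAAACCCCCCCAAAAAFAAAAAAGGGGGGGGG


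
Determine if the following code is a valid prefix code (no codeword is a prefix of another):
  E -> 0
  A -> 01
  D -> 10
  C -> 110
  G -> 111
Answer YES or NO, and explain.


Checking each pair (does one codeword prefix another?):
  E='0' vs A='01': prefix -- VIOLATION

NO -- this is NOT a valid prefix code. E (0) is a prefix of A (01).


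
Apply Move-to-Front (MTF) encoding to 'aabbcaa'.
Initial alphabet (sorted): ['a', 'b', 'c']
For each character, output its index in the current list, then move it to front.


MTF encoding:
'a': index 0 in ['a', 'b', 'c'] -> ['a', 'b', 'c']
'a': index 0 in ['a', 'b', 'c'] -> ['a', 'b', 'c']
'b': index 1 in ['a', 'b', 'c'] -> ['b', 'a', 'c']
'b': index 0 in ['b', 'a', 'c'] -> ['b', 'a', 'c']
'c': index 2 in ['b', 'a', 'c'] -> ['c', 'b', 'a']
'a': index 2 in ['c', 'b', 'a'] -> ['a', 'c', 'b']
'a': index 0 in ['a', 'c', 'b'] -> ['a', 'c', 'b']


Output: [0, 0, 1, 0, 2, 2, 0]


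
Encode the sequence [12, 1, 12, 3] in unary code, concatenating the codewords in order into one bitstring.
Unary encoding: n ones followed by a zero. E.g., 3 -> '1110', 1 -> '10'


Encode each number as n ones followed by a terminating 0:
  12 -> 1111111111110 (13 bits)
  1 -> 10 (2 bits)
  12 -> 1111111111110 (13 bits)
  3 -> 1110 (4 bits)
Total length = 13 + 2 + 13 + 4 = 32 bits.

Unary([12, 1, 12, 3]) = 11111111111101011111111111101110 (32 bits)


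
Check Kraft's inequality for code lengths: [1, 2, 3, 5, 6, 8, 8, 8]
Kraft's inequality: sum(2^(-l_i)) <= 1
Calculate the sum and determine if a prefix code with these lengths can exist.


Sum = 2^(-1) + 2^(-2) + 2^(-3) + 2^(-5) + 2^(-6) + 2^(-8) + 2^(-8) + 2^(-8)
    = 0.5 + 0.25 + 0.125 + 0.03125 + 0.015625 + 0.00390625 + 0.00390625 + 0.00390625
    = 239/256 = 0.93359375
Since 0.93359375 <= 1, Kraft's inequality IS satisfied.
A prefix code with these lengths CAN exist.

Kraft sum = 0.93359375. Satisfied.


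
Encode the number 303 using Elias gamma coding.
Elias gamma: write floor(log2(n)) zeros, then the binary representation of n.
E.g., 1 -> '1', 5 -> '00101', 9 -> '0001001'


num_bits = floor(log2(303)) + 1 = 9
leading_zeros = num_bits - 1 = 8
binary(303) = 100101111

Elias gamma(303) = '00000000' + '100101111' = 00000000100101111 (17 bits)


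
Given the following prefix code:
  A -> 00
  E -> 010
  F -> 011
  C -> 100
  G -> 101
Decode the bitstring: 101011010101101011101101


Decoding step by step:
Bits 101 -> G
Bits 011 -> F
Bits 010 -> E
Bits 101 -> G
Bits 101 -> G
Bits 011 -> F
Bits 101 -> G
Bits 101 -> G


Decoded message: GFEGGFGG


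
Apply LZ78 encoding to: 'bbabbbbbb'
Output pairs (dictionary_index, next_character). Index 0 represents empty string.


LZ78 encoding steps:
Dictionary: {0: ''}
Step 1: w='' (idx 0), next='b' -> output (0, 'b'), add 'b' as idx 1
Step 2: w='b' (idx 1), next='a' -> output (1, 'a'), add 'ba' as idx 2
Step 3: w='b' (idx 1), next='b' -> output (1, 'b'), add 'bb' as idx 3
Step 4: w='bb' (idx 3), next='b' -> output (3, 'b'), add 'bbb' as idx 4
Step 5: w='b' (idx 1), end of input -> output (1, '')


Encoded: [(0, 'b'), (1, 'a'), (1, 'b'), (3, 'b'), (1, '')]


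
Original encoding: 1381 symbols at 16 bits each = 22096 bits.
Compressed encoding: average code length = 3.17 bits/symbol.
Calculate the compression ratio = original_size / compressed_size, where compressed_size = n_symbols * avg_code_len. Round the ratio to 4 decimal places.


original_size = n_symbols * orig_bits = 1381 * 16 = 22096 bits
compressed_size = n_symbols * avg_code_len = 1381 * 3.17 = 4377.77 bits
ratio = original_size / compressed_size = 22096 / 4377.77 = 5.0473

Compression ratio = 5.0473


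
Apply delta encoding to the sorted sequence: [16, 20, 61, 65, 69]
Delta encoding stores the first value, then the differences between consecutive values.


First value: 16
Deltas:
  20 - 16 = 4
  61 - 20 = 41
  65 - 61 = 4
  69 - 65 = 4


Delta encoded: [16, 4, 41, 4, 4]


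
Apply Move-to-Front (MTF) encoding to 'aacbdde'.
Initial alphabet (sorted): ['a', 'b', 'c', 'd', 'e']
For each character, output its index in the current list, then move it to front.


MTF encoding:
'a': index 0 in ['a', 'b', 'c', 'd', 'e'] -> ['a', 'b', 'c', 'd', 'e']
'a': index 0 in ['a', 'b', 'c', 'd', 'e'] -> ['a', 'b', 'c', 'd', 'e']
'c': index 2 in ['a', 'b', 'c', 'd', 'e'] -> ['c', 'a', 'b', 'd', 'e']
'b': index 2 in ['c', 'a', 'b', 'd', 'e'] -> ['b', 'c', 'a', 'd', 'e']
'd': index 3 in ['b', 'c', 'a', 'd', 'e'] -> ['d', 'b', 'c', 'a', 'e']
'd': index 0 in ['d', 'b', 'c', 'a', 'e'] -> ['d', 'b', 'c', 'a', 'e']
'e': index 4 in ['d', 'b', 'c', 'a', 'e'] -> ['e', 'd', 'b', 'c', 'a']


Output: [0, 0, 2, 2, 3, 0, 4]


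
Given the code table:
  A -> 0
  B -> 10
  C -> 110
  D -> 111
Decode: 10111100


Decoding:
10 -> B
111 -> D
10 -> B
0 -> A


Result: BDBA


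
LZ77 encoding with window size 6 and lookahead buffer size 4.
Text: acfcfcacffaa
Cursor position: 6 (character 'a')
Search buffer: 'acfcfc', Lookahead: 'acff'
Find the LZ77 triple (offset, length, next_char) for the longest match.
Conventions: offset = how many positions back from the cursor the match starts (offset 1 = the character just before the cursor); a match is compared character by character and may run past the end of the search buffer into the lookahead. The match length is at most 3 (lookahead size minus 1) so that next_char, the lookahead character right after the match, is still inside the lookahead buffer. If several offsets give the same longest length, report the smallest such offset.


Try each offset into the search buffer:
  offset=1 (pos 5, char 'c'): match length 0
  offset=2 (pos 4, char 'f'): match length 0
  offset=3 (pos 3, char 'c'): match length 0
  offset=4 (pos 2, char 'f'): match length 0
  offset=5 (pos 1, char 'c'): match length 0
  offset=6 (pos 0, char 'a'): match length 3
Longest match has length 3 at offset 6.
next_char = character at position 6 + 3 = 9 -> 'f'

Best match: offset=6, length=3 (matching 'acf' starting at position 0)
LZ77 triple: (6, 3, 'f')


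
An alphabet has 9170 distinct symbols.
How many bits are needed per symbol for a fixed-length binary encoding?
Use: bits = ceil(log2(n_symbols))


log2(9170) = 13.1627
Bracket: 2^13 = 8192 < 9170 <= 2^14 = 16384
So ceil(log2(9170)) = 14

bits = ceil(log2(9170)) = ceil(13.1627) = 14 bits


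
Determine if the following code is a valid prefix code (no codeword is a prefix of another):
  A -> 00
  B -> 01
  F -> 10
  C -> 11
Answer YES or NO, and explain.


Checking each pair (does one codeword prefix another?):
  A='00' vs B='01': no prefix
  A='00' vs F='10': no prefix
  A='00' vs C='11': no prefix
  B='01' vs A='00': no prefix
  B='01' vs F='10': no prefix
  B='01' vs C='11': no prefix
  F='10' vs A='00': no prefix
  F='10' vs B='01': no prefix
  F='10' vs C='11': no prefix
  C='11' vs A='00': no prefix
  C='11' vs B='01': no prefix
  C='11' vs F='10': no prefix
No violation found over all pairs.

YES -- this is a valid prefix code. No codeword is a prefix of any other codeword.


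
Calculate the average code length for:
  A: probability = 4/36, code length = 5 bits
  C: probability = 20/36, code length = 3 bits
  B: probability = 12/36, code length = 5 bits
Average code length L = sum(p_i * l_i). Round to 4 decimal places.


Weighted contributions p_i * l_i:
  A: (4/36) * 5 = 20/36
  C: (20/36) * 3 = 60/36
  B: (12/36) * 5 = 60/36
Sum = (20 + 60 + 60)/36 = 140/36

L = 140/36 = 3.8889 bits/symbol


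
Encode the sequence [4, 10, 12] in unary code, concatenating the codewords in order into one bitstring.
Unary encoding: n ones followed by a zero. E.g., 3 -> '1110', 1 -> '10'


Encode each number as n ones followed by a terminating 0:
  4 -> 11110 (5 bits)
  10 -> 11111111110 (11 bits)
  12 -> 1111111111110 (13 bits)
Total length = 5 + 11 + 13 = 29 bits.

Unary([4, 10, 12]) = 11110111111111101111111111110 (29 bits)


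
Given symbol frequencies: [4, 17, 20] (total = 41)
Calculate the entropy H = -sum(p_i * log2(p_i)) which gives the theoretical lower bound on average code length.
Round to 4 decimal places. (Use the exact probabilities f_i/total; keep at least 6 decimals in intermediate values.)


Per-symbol terms -p_i * log2(p_i) with p_i = f_i/41:
  p = 4/41 = 0.097561: log2(p) = -3.357552, -p*log2(p) = 0.327566
  p = 17/41 = 0.414634: log2(p) = -1.270089, -p*log2(p) = 0.526622
  p = 20/41 = 0.487805: log2(p) = -1.035624, -p*log2(p) = 0.505182
H = 0.327566 + 0.526622 + 0.505182 = 1.359370

H = 1.3594 bits/symbol


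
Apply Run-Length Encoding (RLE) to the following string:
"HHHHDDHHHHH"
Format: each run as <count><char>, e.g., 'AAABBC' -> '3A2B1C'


Scanning runs left to right:
  i=0: run of 'H' x 4 -> '4H'
  i=4: run of 'D' x 2 -> '2D'
  i=6: run of 'H' x 5 -> '5H'

RLE = 4H2D5H


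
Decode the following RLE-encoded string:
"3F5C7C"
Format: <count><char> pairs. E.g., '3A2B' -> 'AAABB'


Expanding each <count><char> pair:
  3F -> 'FFF'
  5C -> 'CCCCC'
  7C -> 'CCCCCCC'

Decoded = FFFCCCCCCCCCCCC


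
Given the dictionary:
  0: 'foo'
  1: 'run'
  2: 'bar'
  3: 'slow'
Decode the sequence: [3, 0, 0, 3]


Look up each index in the dictionary:
  3 -> 'slow'
  0 -> 'foo'
  0 -> 'foo'
  3 -> 'slow'

Decoded: "slow foo foo slow"


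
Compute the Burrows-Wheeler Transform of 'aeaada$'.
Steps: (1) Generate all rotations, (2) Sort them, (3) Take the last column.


Rotations (sorted):
  0: $aeaada -> last char: a
  1: a$aeaad -> last char: d
  2: aada$ae -> last char: e
  3: ada$aea -> last char: a
  4: aeaada$ -> last char: $
  5: da$aeaa -> last char: a
  6: eaada$a -> last char: a


BWT = adea$aa


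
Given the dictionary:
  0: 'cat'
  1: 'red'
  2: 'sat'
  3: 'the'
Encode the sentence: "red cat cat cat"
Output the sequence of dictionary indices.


Look up each word in the dictionary:
  'red' -> 1
  'cat' -> 0
  'cat' -> 0
  'cat' -> 0

Encoded: [1, 0, 0, 0]


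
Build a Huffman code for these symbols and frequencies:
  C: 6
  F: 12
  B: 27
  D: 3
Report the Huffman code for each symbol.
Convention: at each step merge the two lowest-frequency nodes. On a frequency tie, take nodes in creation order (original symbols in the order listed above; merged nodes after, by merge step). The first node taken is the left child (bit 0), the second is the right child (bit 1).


Huffman tree construction:
Step 1: Merge D(3) + C(6) = 9
Step 2: Merge (D+C)(9) + F(12) = 21
Step 3: Merge ((D+C)+F)(21) + B(27) = 48
Read each symbol's code off the tree from the root (left child = 0, right child = 1).

Codes:
  C: 001 (length 3)
  F: 01 (length 2)
  B: 1 (length 1)
  D: 000 (length 3)
Average code length: 78/48 = 1.6250 bits/symbol


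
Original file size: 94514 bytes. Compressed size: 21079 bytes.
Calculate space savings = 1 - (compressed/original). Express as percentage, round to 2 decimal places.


ratio = compressed/original = 21079/94514 = 0.223025
savings = 1 - ratio = 1 - 0.223025 = 0.776975
as a percentage: 0.776975 * 100 = 77.7%

Space savings = 1 - 21079/94514 = 77.7%


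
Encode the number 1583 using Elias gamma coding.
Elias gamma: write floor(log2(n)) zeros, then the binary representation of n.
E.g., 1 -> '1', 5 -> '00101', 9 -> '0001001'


num_bits = floor(log2(1583)) + 1 = 11
leading_zeros = num_bits - 1 = 10
binary(1583) = 11000101111

Elias gamma(1583) = '0000000000' + '11000101111' = 000000000011000101111 (21 bits)


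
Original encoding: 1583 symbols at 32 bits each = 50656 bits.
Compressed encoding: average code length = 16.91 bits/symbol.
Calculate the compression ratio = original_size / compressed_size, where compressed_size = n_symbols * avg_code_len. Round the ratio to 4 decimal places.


original_size = n_symbols * orig_bits = 1583 * 32 = 50656 bits
compressed_size = n_symbols * avg_code_len = 1583 * 16.91 = 26768.53 bits
ratio = original_size / compressed_size = 50656 / 26768.53 = 1.8924

Compression ratio = 1.8924


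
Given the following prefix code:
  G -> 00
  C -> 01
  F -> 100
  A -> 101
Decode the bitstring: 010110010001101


Decoding step by step:
Bits 01 -> C
Bits 01 -> C
Bits 100 -> F
Bits 100 -> F
Bits 01 -> C
Bits 101 -> A


Decoded message: CCFFCA


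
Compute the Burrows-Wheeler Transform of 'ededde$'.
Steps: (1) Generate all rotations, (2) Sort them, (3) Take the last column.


Rotations (sorted):
  0: $ededde -> last char: e
  1: dde$ede -> last char: e
  2: de$eded -> last char: d
  3: dedde$e -> last char: e
  4: e$ededd -> last char: d
  5: edde$ed -> last char: d
  6: ededde$ -> last char: $


BWT = eededd$


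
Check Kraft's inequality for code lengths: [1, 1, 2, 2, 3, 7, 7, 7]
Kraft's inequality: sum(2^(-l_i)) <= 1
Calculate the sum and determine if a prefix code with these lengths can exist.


Sum = 2^(-1) + 2^(-1) + 2^(-2) + 2^(-2) + 2^(-3) + 2^(-7) + 2^(-7) + 2^(-7)
    = 0.5 + 0.5 + 0.25 + 0.25 + 0.125 + 0.0078125 + 0.0078125 + 0.0078125
    = 211/128 = 1.6484375
Since 1.6484375 > 1, Kraft's inequality is NOT satisfied.
A prefix code with these lengths CANNOT exist.

Kraft sum = 1.6484375. Not satisfied.


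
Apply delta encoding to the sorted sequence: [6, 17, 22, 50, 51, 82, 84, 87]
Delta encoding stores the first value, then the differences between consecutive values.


First value: 6
Deltas:
  17 - 6 = 11
  22 - 17 = 5
  50 - 22 = 28
  51 - 50 = 1
  82 - 51 = 31
  84 - 82 = 2
  87 - 84 = 3


Delta encoded: [6, 11, 5, 28, 1, 31, 2, 3]


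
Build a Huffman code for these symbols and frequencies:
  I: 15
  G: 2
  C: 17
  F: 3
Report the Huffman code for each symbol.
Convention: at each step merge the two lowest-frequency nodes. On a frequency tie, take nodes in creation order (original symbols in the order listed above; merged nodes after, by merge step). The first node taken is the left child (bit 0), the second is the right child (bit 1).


Huffman tree construction:
Step 1: Merge G(2) + F(3) = 5
Step 2: Merge (G+F)(5) + I(15) = 20
Step 3: Merge C(17) + ((G+F)+I)(20) = 37
Read each symbol's code off the tree from the root (left child = 0, right child = 1).

Codes:
  I: 11 (length 2)
  G: 100 (length 3)
  C: 0 (length 1)
  F: 101 (length 3)
Average code length: 62/37 = 1.6757 bits/symbol


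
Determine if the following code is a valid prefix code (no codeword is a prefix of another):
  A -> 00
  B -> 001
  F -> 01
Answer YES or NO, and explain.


Checking each pair (does one codeword prefix another?):
  A='00' vs B='001': prefix -- VIOLATION

NO -- this is NOT a valid prefix code. A (00) is a prefix of B (001).


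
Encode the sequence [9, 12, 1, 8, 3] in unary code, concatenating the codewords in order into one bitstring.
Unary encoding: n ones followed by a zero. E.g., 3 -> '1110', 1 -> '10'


Encode each number as n ones followed by a terminating 0:
  9 -> 1111111110 (10 bits)
  12 -> 1111111111110 (13 bits)
  1 -> 10 (2 bits)
  8 -> 111111110 (9 bits)
  3 -> 1110 (4 bits)
Total length = 10 + 13 + 2 + 9 + 4 = 38 bits.

Unary([9, 12, 1, 8, 3]) = 11111111101111111111110101111111101110 (38 bits)


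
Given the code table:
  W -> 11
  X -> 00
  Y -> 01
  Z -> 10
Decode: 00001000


Decoding:
00 -> X
00 -> X
10 -> Z
00 -> X


Result: XXZX


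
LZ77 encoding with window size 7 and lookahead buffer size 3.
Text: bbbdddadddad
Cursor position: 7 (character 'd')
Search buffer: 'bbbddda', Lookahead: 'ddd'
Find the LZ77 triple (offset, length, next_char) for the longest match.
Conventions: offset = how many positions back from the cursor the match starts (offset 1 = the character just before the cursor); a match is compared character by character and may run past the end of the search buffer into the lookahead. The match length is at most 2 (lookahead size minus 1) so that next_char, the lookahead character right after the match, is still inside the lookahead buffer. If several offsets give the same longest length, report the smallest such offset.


Try each offset into the search buffer:
  offset=1 (pos 6, char 'a'): match length 0
  offset=2 (pos 5, char 'd'): match length 1
  offset=3 (pos 4, char 'd'): match length 2
  offset=4 (pos 3, char 'd'): match length 2
  offset=5 (pos 2, char 'b'): match length 0
  offset=6 (pos 1, char 'b'): match length 0
  offset=7 (pos 0, char 'b'): match length 0
Longest match has length 2, found at offsets 3, 4; take the smallest, offset 3.
next_char = character at position 7 + 2 = 9 -> 'd'

Best match: offset=3, length=2 (matching 'dd' starting at position 4)
LZ77 triple: (3, 2, 'd')


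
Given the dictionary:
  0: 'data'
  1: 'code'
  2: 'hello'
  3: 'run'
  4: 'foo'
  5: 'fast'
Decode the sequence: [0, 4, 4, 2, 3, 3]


Look up each index in the dictionary:
  0 -> 'data'
  4 -> 'foo'
  4 -> 'foo'
  2 -> 'hello'
  3 -> 'run'
  3 -> 'run'

Decoded: "data foo foo hello run run"


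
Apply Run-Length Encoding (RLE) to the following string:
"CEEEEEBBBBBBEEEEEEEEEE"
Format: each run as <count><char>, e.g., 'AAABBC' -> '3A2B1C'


Scanning runs left to right:
  i=0: run of 'C' x 1 -> '1C'
  i=1: run of 'E' x 5 -> '5E'
  i=6: run of 'B' x 6 -> '6B'
  i=12: run of 'E' x 10 -> '10E'

RLE = 1C5E6B10E


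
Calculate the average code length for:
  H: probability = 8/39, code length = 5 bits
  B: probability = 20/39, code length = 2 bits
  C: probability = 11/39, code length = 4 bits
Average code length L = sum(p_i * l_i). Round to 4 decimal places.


Weighted contributions p_i * l_i:
  H: (8/39) * 5 = 40/39
  B: (20/39) * 2 = 40/39
  C: (11/39) * 4 = 44/39
Sum = (40 + 40 + 44)/39 = 124/39

L = 124/39 = 3.1795 bits/symbol


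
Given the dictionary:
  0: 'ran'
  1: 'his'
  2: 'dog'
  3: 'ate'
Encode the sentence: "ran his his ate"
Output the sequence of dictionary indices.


Look up each word in the dictionary:
  'ran' -> 0
  'his' -> 1
  'his' -> 1
  'ate' -> 3

Encoded: [0, 1, 1, 3]


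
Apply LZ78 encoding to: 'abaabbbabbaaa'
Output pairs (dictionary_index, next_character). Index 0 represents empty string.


LZ78 encoding steps:
Dictionary: {0: ''}
Step 1: w='' (idx 0), next='a' -> output (0, 'a'), add 'a' as idx 1
Step 2: w='' (idx 0), next='b' -> output (0, 'b'), add 'b' as idx 2
Step 3: w='a' (idx 1), next='a' -> output (1, 'a'), add 'aa' as idx 3
Step 4: w='b' (idx 2), next='b' -> output (2, 'b'), add 'bb' as idx 4
Step 5: w='b' (idx 2), next='a' -> output (2, 'a'), add 'ba' as idx 5
Step 6: w='bb' (idx 4), next='a' -> output (4, 'a'), add 'bba' as idx 6
Step 7: w='aa' (idx 3), end of input -> output (3, '')


Encoded: [(0, 'a'), (0, 'b'), (1, 'a'), (2, 'b'), (2, 'a'), (4, 'a'), (3, '')]


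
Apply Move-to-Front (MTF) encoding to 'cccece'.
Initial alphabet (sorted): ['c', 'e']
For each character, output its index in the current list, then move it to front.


MTF encoding:
'c': index 0 in ['c', 'e'] -> ['c', 'e']
'c': index 0 in ['c', 'e'] -> ['c', 'e']
'c': index 0 in ['c', 'e'] -> ['c', 'e']
'e': index 1 in ['c', 'e'] -> ['e', 'c']
'c': index 1 in ['e', 'c'] -> ['c', 'e']
'e': index 1 in ['c', 'e'] -> ['e', 'c']


Output: [0, 0, 0, 1, 1, 1]


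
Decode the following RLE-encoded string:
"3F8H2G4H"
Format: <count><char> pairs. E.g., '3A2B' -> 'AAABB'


Expanding each <count><char> pair:
  3F -> 'FFF'
  8H -> 'HHHHHHHH'
  2G -> 'GG'
  4H -> 'HHHH'

Decoded = FFFHHHHHHHHGGHHHH


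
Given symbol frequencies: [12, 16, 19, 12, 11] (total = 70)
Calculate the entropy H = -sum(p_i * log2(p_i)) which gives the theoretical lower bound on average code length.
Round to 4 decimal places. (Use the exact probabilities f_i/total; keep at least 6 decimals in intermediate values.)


Per-symbol terms -p_i * log2(p_i) with p_i = f_i/70:
  p = 12/70 = 0.171429: log2(p) = -2.544321, -p*log2(p) = 0.436169
  p = 16/70 = 0.228571: log2(p) = -2.129283, -p*log2(p) = 0.486693
  p = 19/70 = 0.271429: log2(p) = -1.881356, -p*log2(p) = 0.510654
  p = 12/70 = 0.171429: log2(p) = -2.544321, -p*log2(p) = 0.436169
  p = 11/70 = 0.157143: log2(p) = -2.669851, -p*log2(p) = 0.419548
H = 0.436169 + 0.486693 + 0.510654 + 0.436169 + 0.419548 = 2.289233

H = 2.2892 bits/symbol


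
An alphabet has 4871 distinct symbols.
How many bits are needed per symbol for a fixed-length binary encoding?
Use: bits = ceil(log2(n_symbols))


log2(4871) = 12.25
Bracket: 2^12 = 4096 < 4871 <= 2^13 = 8192
So ceil(log2(4871)) = 13

bits = ceil(log2(4871)) = ceil(12.25) = 13 bits


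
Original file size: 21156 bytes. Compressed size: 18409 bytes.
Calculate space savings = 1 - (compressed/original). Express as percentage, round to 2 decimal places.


ratio = compressed/original = 18409/21156 = 0.870155
savings = 1 - ratio = 1 - 0.870155 = 0.129845
as a percentage: 0.129845 * 100 = 12.98%

Space savings = 1 - 18409/21156 = 12.98%
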